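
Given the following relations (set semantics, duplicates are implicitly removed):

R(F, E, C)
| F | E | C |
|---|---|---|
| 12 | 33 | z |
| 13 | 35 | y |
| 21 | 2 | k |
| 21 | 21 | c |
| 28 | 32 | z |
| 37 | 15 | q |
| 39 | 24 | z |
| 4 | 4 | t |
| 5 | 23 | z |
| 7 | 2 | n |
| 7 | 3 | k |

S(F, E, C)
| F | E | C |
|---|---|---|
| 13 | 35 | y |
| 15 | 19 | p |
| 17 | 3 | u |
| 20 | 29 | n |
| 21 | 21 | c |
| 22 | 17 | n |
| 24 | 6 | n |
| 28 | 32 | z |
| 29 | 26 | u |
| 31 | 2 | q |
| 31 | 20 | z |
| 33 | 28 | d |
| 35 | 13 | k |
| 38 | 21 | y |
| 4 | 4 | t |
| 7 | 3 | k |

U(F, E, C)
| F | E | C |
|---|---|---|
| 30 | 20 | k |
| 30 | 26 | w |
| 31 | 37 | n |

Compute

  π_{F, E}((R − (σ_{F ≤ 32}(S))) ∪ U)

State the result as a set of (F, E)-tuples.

{(12, 33), (21, 2), (30, 20), (30, 26), (31, 37), (37, 15), (39, 24), (5, 23), (7, 2)}

Selection F ≤ 32: {(13, 35, y), (15, 19, p), (17, 3, u), (20, 29, n), (21, 21, c), (22, 17, n), (24, 6, n), (28, 32, z), (29, 26, u), (31, 2, q), (31, 20, z), (4, 4, t), (7, 3, k)}
Set difference of the two operands is {(12, 33, z), (21, 2, k), (37, 15, q), (39, 24, z), (5, 23, z), (7, 2, n)}.
Set union of the two operands is {(12, 33, z), (21, 2, k), (30, 20, k), (30, 26, w), (31, 37, n), (37, 15, q), (39, 24, z), (5, 23, z), (7, 2, n)}.
π[F, E]: project onto (F, E) → {(12, 33), (21, 2), (30, 20), (30, 26), (31, 37), (37, 15), (39, 24), (5, 23), (7, 2)}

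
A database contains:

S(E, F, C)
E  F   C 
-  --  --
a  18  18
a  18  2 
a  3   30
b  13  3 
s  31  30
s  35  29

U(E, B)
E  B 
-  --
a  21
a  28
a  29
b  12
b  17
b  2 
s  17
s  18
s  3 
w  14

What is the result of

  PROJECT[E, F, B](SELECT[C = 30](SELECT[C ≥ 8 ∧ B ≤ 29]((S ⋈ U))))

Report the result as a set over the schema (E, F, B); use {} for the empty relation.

{(a, 3, 21), (a, 3, 28), (a, 3, 29), (s, 31, 17), (s, 31, 18), (s, 31, 3)}

S ⋈ U (natural join on E): {(a, 18, 18, 21), (a, 18, 18, 28), (a, 18, 18, 29), (a, 18, 2, 21), (a, 18, 2, 28), (a, 18, 2, 29), (a, 3, 30, 21), (a, 3, 30, 28), (a, 3, 30, 29), (b, 13, 3, 12), (b, 13, 3, 17), (b, 13, 3, 2), (s, 31, 30, 17), (s, 31, 30, 18), (s, 31, 30, 3), (s, 35, 29, 17), (s, 35, 29, 18), (s, 35, 29, 3)}
Apply σ_{C ≥ 8 ∧ B ≤ 29}; surviving tuples: {(a, 18, 18, 21), (a, 18, 18, 28), (a, 18, 18, 29), (a, 3, 30, 21), (a, 3, 30, 28), (a, 3, 30, 29), (s, 31, 30, 17), (s, 31, 30, 18), (s, 31, 30, 3), (s, 35, 29, 17), (s, 35, 29, 18), (s, 35, 29, 3)}
Apply σ_{C = 30}; surviving tuples: {(a, 3, 30, 21), (a, 3, 30, 28), (a, 3, 30, 29), (s, 31, 30, 17), (s, 31, 30, 18), (s, 31, 30, 3)}
π_{E, F, B} gives {(a, 3, 21), (a, 3, 28), (a, 3, 29), (s, 31, 17), (s, 31, 18), (s, 31, 3)}.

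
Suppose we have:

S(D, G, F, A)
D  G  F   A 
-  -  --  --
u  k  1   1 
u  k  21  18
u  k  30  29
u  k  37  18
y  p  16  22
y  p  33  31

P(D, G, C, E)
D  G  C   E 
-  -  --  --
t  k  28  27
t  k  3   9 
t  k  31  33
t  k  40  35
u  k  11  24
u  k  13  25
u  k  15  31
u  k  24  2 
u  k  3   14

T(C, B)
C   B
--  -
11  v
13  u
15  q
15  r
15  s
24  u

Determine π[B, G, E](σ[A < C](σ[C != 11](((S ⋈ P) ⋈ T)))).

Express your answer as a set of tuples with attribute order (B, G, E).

{(q, k, 31), (r, k, 31), (s, k, 31), (u, k, 2), (u, k, 25)}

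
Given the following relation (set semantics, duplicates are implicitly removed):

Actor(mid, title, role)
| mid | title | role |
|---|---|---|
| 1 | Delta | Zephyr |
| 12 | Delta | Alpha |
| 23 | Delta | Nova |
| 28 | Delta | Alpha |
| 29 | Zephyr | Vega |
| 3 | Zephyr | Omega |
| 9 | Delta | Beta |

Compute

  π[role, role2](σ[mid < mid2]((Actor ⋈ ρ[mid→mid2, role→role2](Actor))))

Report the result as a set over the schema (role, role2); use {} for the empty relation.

{(Alpha, Alpha), (Alpha, Nova), (Beta, Alpha), (Beta, Nova), (Nova, Alpha), (Omega, Vega), (Zephyr, Alpha), (Zephyr, Beta), (Zephyr, Nova)}

ρ[mid→mid2, role→role2]: schema becomes (mid2, title, role2); tuples unchanged.
Joining Actor and ρ[mid→mid2, role→role2](Actor) on title yields {(1, Delta, Zephyr, 1, Zephyr), (1, Delta, Zephyr, 12, Alpha), (1, Delta, Zephyr, 23, Nova), (1, Delta, Zephyr, 28, Alpha), (1, Delta, Zephyr, 9, Beta), (12, Delta, Alpha, 1, Zephyr), (12, Delta, Alpha, 12, Alpha), (12, Delta, Alpha, 23, Nova), (12, Delta, Alpha, 28, Alpha), (12, Delta, Alpha, 9, Beta), (23, Delta, Nova, 1, Zephyr), (23, Delta, Nova, 12, Alpha), (23, Delta, Nova, 23, Nova), (23, Delta, Nova, 28, Alpha), (23, Delta, Nova, 9, Beta), (28, Delta, Alpha, 1, Zephyr), (28, Delta, Alpha, 12, Alpha), (28, Delta, Alpha, 23, Nova), (28, Delta, Alpha, 28, Alpha), (28, Delta, Alpha, 9, Beta), (29, Zephyr, Vega, 29, Vega), (29, Zephyr, Vega, 3, Omega), (3, Zephyr, Omega, 29, Vega), (3, Zephyr, Omega, 3, Omega), (9, Delta, Beta, 1, Zephyr), (9, Delta, Beta, 12, Alpha), (9, Delta, Beta, 23, Nova), (9, Delta, Beta, 28, Alpha), (9, Delta, Beta, 9, Beta)}.
Filtering on mid < mid2 leaves {(1, Delta, Zephyr, 12, Alpha), (1, Delta, Zephyr, 23, Nova), (1, Delta, Zephyr, 28, Alpha), (1, Delta, Zephyr, 9, Beta), (12, Delta, Alpha, 23, Nova), (12, Delta, Alpha, 28, Alpha), (23, Delta, Nova, 28, Alpha), (3, Zephyr, Omega, 29, Vega), (9, Delta, Beta, 12, Alpha), (9, Delta, Beta, 23, Nova), (9, Delta, Beta, 28, Alpha)}.
Projecting to role, role2 (2 duplicate(s) eliminated): {(Alpha, Alpha), (Alpha, Nova), (Beta, Alpha), (Beta, Nova), (Nova, Alpha), (Omega, Vega), (Zephyr, Alpha), (Zephyr, Beta), (Zephyr, Nova)}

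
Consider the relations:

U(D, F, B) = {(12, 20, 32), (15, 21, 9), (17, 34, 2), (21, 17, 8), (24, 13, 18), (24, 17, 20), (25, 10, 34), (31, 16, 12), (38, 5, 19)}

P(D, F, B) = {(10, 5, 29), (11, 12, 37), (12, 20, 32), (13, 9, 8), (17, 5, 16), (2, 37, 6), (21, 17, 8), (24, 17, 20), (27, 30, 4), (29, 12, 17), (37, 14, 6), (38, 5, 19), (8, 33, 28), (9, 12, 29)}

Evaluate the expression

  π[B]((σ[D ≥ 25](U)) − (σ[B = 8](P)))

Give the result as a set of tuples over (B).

{12, 19, 34}

Apply σ_{D ≥ 25}; surviving tuples: {(25, 10, 34), (31, 16, 12), (38, 5, 19)}
Apply σ_{B = 8}; surviving tuples: {(13, 9, 8), (21, 17, 8)}
Set difference of the two operands is {(25, 10, 34), (31, 16, 12), (38, 5, 19)}.
π[B]: project onto (B) → {12, 19, 34}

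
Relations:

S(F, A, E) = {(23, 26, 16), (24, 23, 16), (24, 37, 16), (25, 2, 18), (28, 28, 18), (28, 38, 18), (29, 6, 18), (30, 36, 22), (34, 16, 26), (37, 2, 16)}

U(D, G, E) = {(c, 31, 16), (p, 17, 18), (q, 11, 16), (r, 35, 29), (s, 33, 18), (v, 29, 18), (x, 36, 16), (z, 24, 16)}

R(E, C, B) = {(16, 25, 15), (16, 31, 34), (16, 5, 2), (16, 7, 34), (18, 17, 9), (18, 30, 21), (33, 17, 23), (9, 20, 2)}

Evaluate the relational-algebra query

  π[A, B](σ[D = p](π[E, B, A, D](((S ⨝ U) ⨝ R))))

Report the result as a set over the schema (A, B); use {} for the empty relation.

{(2, 21), (2, 9), (28, 21), (28, 9), (38, 21), (38, 9), (6, 21), (6, 9)}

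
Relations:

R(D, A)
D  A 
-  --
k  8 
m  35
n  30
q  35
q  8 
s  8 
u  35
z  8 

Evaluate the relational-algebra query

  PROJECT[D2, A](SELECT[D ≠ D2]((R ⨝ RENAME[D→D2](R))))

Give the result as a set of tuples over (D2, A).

ρ[D→D2]: schema becomes (D2, A); tuples unchanged.
R ⋈ RENAME[D→D2](R) (natural join on A): {(k, 8, k), (k, 8, q), (k, 8, s), (k, 8, z), (m, 35, m), (m, 35, q), (m, 35, u), (n, 30, n), (q, 35, m), (q, 35, q), (q, 35, u), (q, 8, k), (q, 8, q), (q, 8, s), (q, 8, z), (s, 8, k), (s, 8, q), (s, 8, s), (s, 8, z), (u, 35, m), (u, 35, q), (u, 35, u), (z, 8, k), (z, 8, q), (z, 8, s), (z, 8, z)}
Filtering on D ≠ D2 leaves {(k, 8, q), (k, 8, s), (k, 8, z), (m, 35, q), (m, 35, u), (q, 35, m), (q, 35, u), (q, 8, k), (q, 8, s), (q, 8, z), (s, 8, k), (s, 8, q), (s, 8, z), (u, 35, m), (u, 35, q), (z, 8, k), (z, 8, q), (z, 8, s)}.
Keep only column(s) D2, A (11 duplicate(s) eliminated): {(k, 8), (m, 35), (q, 35), (q, 8), (s, 8), (u, 35), (z, 8)}

{(k, 8), (m, 35), (q, 35), (q, 8), (s, 8), (u, 35), (z, 8)}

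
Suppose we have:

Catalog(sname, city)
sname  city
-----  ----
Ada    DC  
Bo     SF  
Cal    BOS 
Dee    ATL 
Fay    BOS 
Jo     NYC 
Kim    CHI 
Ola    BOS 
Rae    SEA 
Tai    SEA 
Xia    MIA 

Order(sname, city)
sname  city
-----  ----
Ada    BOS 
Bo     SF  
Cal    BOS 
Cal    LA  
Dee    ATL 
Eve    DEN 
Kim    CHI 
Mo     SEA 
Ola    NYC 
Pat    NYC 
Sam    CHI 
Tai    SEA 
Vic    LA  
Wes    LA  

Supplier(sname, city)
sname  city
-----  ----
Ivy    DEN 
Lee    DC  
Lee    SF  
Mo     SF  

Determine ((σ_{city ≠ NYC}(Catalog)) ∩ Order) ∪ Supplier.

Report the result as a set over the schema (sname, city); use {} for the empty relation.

{(Bo, SF), (Cal, BOS), (Dee, ATL), (Ivy, DEN), (Kim, CHI), (Lee, DC), (Lee, SF), (Mo, SF), (Tai, SEA)}

Selection city ≠ NYC: {(Ada, DC), (Bo, SF), (Cal, BOS), (Dee, ATL), (Fay, BOS), (Kim, CHI), (Ola, BOS), (Rae, SEA), (Tai, SEA), (Xia, MIA)}
Intersection: {(Ada, DC), (Bo, SF), (Cal, BOS), (Dee, ATL), (Fay, BOS), (Kim, CHI), (Ola, BOS), (Rae, SEA), (Tai, SEA), (Xia, MIA)} with {(Ada, BOS), (Bo, SF), (Cal, BOS), (Cal, LA), (Dee, ATL), (Eve, DEN), (Kim, CHI), (Mo, SEA), (Ola, NYC), (Pat, NYC), (Sam, CHI), (Tai, SEA), (Vic, LA), (Wes, LA)} → {(Bo, SF), (Cal, BOS), (Dee, ATL), (Kim, CHI), (Tai, SEA)}
Union: {(Bo, SF), (Cal, BOS), (Dee, ATL), (Kim, CHI), (Tai, SEA)} with {(Ivy, DEN), (Lee, DC), (Lee, SF), (Mo, SF)} → {(Bo, SF), (Cal, BOS), (Dee, ATL), (Ivy, DEN), (Kim, CHI), (Lee, DC), (Lee, SF), (Mo, SF), (Tai, SEA)}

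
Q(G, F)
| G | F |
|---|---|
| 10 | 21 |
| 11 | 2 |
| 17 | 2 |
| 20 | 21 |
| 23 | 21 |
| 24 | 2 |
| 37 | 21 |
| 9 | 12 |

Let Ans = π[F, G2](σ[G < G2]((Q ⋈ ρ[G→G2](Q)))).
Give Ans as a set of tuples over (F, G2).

ρ[G→G2]: schema becomes (G2, F); tuples unchanged.
Joining Q and ρ[G→G2](Q) on F yields {(10, 21, 10), (10, 21, 20), (10, 21, 23), (10, 21, 37), (11, 2, 11), (11, 2, 17), (11, 2, 24), (17, 2, 11), (17, 2, 17), (17, 2, 24), (20, 21, 10), (20, 21, 20), (20, 21, 23), (20, 21, 37), (23, 21, 10), (23, 21, 20), (23, 21, 23), (23, 21, 37), (24, 2, 11), (24, 2, 17), (24, 2, 24), (37, 21, 10), (37, 21, 20), (37, 21, 23), (37, 21, 37), (9, 12, 9)}.
σ[G < G2]: keep tuples satisfying G < G2 → {(10, 21, 20), (10, 21, 23), (10, 21, 37), (11, 2, 17), (11, 2, 24), (17, 2, 24), (20, 21, 23), (20, 21, 37), (23, 21, 37)}
π_{F, G2} gives {(2, 17), (2, 24), (21, 20), (21, 23), (21, 37)} (4 duplicate(s) eliminated).

{(2, 17), (2, 24), (21, 20), (21, 23), (21, 37)}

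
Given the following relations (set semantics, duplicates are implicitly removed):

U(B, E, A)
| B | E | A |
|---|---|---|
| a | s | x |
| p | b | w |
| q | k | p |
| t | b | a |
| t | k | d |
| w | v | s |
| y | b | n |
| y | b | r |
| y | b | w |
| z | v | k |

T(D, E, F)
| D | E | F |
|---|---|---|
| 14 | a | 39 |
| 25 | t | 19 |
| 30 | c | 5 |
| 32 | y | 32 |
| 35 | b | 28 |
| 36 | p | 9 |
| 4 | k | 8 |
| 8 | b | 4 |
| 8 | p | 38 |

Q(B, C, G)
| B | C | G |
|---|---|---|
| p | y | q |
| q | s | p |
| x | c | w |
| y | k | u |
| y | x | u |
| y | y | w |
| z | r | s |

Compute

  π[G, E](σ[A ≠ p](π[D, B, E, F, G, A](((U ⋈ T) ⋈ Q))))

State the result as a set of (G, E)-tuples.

Joining U and T on E yields {(p, b, w, 35, 28), (p, b, w, 8, 4), (q, k, p, 4, 8), (t, b, a, 35, 28), (t, b, a, 8, 4), (t, k, d, 4, 8), (y, b, n, 35, 28), (y, b, n, 8, 4), (y, b, r, 35, 28), (y, b, r, 8, 4), (y, b, w, 35, 28), (y, b, w, 8, 4)}.
Joining (U ⋈ T) and Q on B yields {(p, b, w, 35, 28, y, q), (p, b, w, 8, 4, y, q), (q, k, p, 4, 8, s, p), (y, b, n, 35, 28, k, u), (y, b, n, 35, 28, x, u), (y, b, n, 35, 28, y, w), (y, b, n, 8, 4, k, u), (y, b, n, 8, 4, x, u), (y, b, n, 8, 4, y, w), (y, b, r, 35, 28, k, u), (y, b, r, 35, 28, x, u), (y, b, r, 35, 28, y, w), (y, b, r, 8, 4, k, u), (y, b, r, 8, 4, x, u), (y, b, r, 8, 4, y, w), (y, b, w, 35, 28, k, u), (y, b, w, 35, 28, x, u), (y, b, w, 35, 28, y, w), (y, b, w, 8, 4, k, u), (y, b, w, 8, 4, x, u), (y, b, w, 8, 4, y, w)}.
Projecting to D, B, E, F, G, A (6 duplicate(s) eliminated): {(35, p, b, 28, q, w), (35, y, b, 28, u, n), (35, y, b, 28, u, r), (35, y, b, 28, u, w), (35, y, b, 28, w, n), (35, y, b, 28, w, r), (35, y, b, 28, w, w), (4, q, k, 8, p, p), (8, p, b, 4, q, w), (8, y, b, 4, u, n), (8, y, b, 4, u, r), (8, y, b, 4, u, w), (8, y, b, 4, w, n), (8, y, b, 4, w, r), (8, y, b, 4, w, w)}
Apply σ_{A ≠ p}; surviving tuples: {(35, p, b, 28, q, w), (35, y, b, 28, u, n), (35, y, b, 28, u, r), (35, y, b, 28, u, w), (35, y, b, 28, w, n), (35, y, b, 28, w, r), (35, y, b, 28, w, w), (8, p, b, 4, q, w), (8, y, b, 4, u, n), (8, y, b, 4, u, r), (8, y, b, 4, u, w), (8, y, b, 4, w, n), (8, y, b, 4, w, r), (8, y, b, 4, w, w)}
Projecting to G, E (11 duplicate(s) eliminated): {(q, b), (u, b), (w, b)}

{(q, b), (u, b), (w, b)}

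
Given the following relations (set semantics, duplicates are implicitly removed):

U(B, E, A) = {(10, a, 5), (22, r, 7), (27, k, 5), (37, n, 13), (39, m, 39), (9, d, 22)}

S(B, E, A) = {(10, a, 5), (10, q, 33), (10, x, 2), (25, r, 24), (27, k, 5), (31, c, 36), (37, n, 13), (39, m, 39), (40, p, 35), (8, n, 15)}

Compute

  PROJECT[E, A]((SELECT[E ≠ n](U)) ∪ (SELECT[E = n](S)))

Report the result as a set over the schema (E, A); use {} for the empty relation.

{(a, 5), (d, 22), (k, 5), (m, 39), (n, 13), (n, 15), (r, 7)}

Filtering on E ≠ n leaves {(10, a, 5), (22, r, 7), (27, k, 5), (39, m, 39), (9, d, 22)}.
Filtering on E = n leaves {(37, n, 13), (8, n, 15)}.
Taking the union: {(10, a, 5), (22, r, 7), (27, k, 5), (37, n, 13), (39, m, 39), (8, n, 15), (9, d, 22)}
π[E, A]: project onto (E, A) → {(a, 5), (d, 22), (k, 5), (m, 39), (n, 13), (n, 15), (r, 7)}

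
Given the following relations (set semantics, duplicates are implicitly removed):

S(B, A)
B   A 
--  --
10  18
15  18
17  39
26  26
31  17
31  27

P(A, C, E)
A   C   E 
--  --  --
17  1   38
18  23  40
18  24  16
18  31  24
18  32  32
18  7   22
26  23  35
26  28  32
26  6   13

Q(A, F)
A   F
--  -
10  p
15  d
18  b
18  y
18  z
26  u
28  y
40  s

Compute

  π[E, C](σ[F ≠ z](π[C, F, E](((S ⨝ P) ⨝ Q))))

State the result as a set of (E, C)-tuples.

{(13, 6), (16, 24), (22, 7), (24, 31), (32, 28), (32, 32), (35, 23), (40, 23)}

Natural join on A: {(10, 18, 23, 40), (10, 18, 24, 16), (10, 18, 31, 24), (10, 18, 32, 32), (10, 18, 7, 22), (15, 18, 23, 40), (15, 18, 24, 16), (15, 18, 31, 24), (15, 18, 32, 32), (15, 18, 7, 22), (26, 26, 23, 35), (26, 26, 28, 32), (26, 26, 6, 13), (31, 17, 1, 38)}
Natural join on A: {(10, 18, 23, 40, b), (10, 18, 23, 40, y), (10, 18, 23, 40, z), (10, 18, 24, 16, b), (10, 18, 24, 16, y), (10, 18, 24, 16, z), (10, 18, 31, 24, b), (10, 18, 31, 24, y), (10, 18, 31, 24, z), (10, 18, 32, 32, b), (10, 18, 32, 32, y), (10, 18, 32, 32, z), (10, 18, 7, 22, b), (10, 18, 7, 22, y), (10, 18, 7, 22, z), (15, 18, 23, 40, b), (15, 18, 23, 40, y), (15, 18, 23, 40, z), (15, 18, 24, 16, b), (15, 18, 24, 16, y), (15, 18, 24, 16, z), (15, 18, 31, 24, b), (15, 18, 31, 24, y), (15, 18, 31, 24, z), (15, 18, 32, 32, b), (15, 18, 32, 32, y), (15, 18, 32, 32, z), (15, 18, 7, 22, b), (15, 18, 7, 22, y), (15, 18, 7, 22, z), (26, 26, 23, 35, u), (26, 26, 28, 32, u), (26, 26, 6, 13, u)}
π_{C, F, E} gives {(23, b, 40), (23, u, 35), (23, y, 40), (23, z, 40), (24, b, 16), (24, y, 16), (24, z, 16), (28, u, 32), (31, b, 24), (31, y, 24), (31, z, 24), (32, b, 32), (32, y, 32), (32, z, 32), (6, u, 13), (7, b, 22), (7, y, 22), (7, z, 22)} (15 duplicate(s) eliminated).
σ[F ≠ z]: keep tuples satisfying F ≠ z → {(23, b, 40), (23, u, 35), (23, y, 40), (24, b, 16), (24, y, 16), (28, u, 32), (31, b, 24), (31, y, 24), (32, b, 32), (32, y, 32), (6, u, 13), (7, b, 22), (7, y, 22)}
π_{E, C} gives {(13, 6), (16, 24), (22, 7), (24, 31), (32, 28), (32, 32), (35, 23), (40, 23)} (5 duplicate(s) eliminated).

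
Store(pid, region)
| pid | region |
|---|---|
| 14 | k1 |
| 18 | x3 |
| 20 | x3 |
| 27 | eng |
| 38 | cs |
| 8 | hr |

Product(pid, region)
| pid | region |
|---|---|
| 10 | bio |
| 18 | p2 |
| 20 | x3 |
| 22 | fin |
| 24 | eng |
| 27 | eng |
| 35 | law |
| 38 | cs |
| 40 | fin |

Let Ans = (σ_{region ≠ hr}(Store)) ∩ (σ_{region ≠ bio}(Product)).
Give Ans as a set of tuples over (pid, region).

{(20, x3), (27, eng), (38, cs)}

Apply σ_{region ≠ hr}; surviving tuples: {(14, k1), (18, x3), (20, x3), (27, eng), (38, cs)}
Apply σ_{region ≠ bio}; surviving tuples: {(18, p2), (20, x3), (22, fin), (24, eng), (27, eng), (35, law), (38, cs), (40, fin)}
Taking the intersection: {(20, x3), (27, eng), (38, cs)}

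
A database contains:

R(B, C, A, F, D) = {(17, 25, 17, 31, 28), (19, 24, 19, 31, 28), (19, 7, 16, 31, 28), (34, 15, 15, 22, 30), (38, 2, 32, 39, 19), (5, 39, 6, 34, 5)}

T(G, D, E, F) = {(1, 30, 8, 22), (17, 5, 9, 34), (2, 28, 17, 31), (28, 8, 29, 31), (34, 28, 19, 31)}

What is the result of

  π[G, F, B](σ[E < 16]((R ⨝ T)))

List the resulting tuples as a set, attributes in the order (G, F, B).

R ⋈ T (natural join on F, D): {(17, 25, 17, 31, 28, 2, 17), (17, 25, 17, 31, 28, 34, 19), (19, 24, 19, 31, 28, 2, 17), (19, 24, 19, 31, 28, 34, 19), (19, 7, 16, 31, 28, 2, 17), (19, 7, 16, 31, 28, 34, 19), (34, 15, 15, 22, 30, 1, 8), (5, 39, 6, 34, 5, 17, 9)}
σ[E < 16]: keep tuples satisfying E < 16 → {(34, 15, 15, 22, 30, 1, 8), (5, 39, 6, 34, 5, 17, 9)}
Keep only column(s) G, F, B: {(1, 22, 34), (17, 34, 5)}

{(1, 22, 34), (17, 34, 5)}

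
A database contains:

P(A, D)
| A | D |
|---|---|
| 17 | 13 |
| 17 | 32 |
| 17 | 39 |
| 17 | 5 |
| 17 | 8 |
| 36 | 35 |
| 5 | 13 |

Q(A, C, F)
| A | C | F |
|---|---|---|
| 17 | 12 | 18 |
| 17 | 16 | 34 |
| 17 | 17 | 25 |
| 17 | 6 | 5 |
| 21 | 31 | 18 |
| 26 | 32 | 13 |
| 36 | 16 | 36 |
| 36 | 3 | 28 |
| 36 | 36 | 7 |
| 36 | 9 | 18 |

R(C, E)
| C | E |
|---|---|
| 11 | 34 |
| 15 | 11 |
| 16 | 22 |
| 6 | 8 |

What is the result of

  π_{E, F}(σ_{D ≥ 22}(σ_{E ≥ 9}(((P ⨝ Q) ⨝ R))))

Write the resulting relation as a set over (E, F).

{(22, 34), (22, 36)}

Natural join on A: {(17, 13, 12, 18), (17, 13, 16, 34), (17, 13, 17, 25), (17, 13, 6, 5), (17, 32, 12, 18), (17, 32, 16, 34), (17, 32, 17, 25), (17, 32, 6, 5), (17, 39, 12, 18), (17, 39, 16, 34), (17, 39, 17, 25), (17, 39, 6, 5), (17, 5, 12, 18), (17, 5, 16, 34), (17, 5, 17, 25), (17, 5, 6, 5), (17, 8, 12, 18), (17, 8, 16, 34), (17, 8, 17, 25), (17, 8, 6, 5), (36, 35, 16, 36), (36, 35, 3, 28), (36, 35, 36, 7), (36, 35, 9, 18)}
Natural join on C: {(17, 13, 16, 34, 22), (17, 13, 6, 5, 8), (17, 32, 16, 34, 22), (17, 32, 6, 5, 8), (17, 39, 16, 34, 22), (17, 39, 6, 5, 8), (17, 5, 16, 34, 22), (17, 5, 6, 5, 8), (17, 8, 16, 34, 22), (17, 8, 6, 5, 8), (36, 35, 16, 36, 22)}
Selection E ≥ 9: {(17, 13, 16, 34, 22), (17, 32, 16, 34, 22), (17, 39, 16, 34, 22), (17, 5, 16, 34, 22), (17, 8, 16, 34, 22), (36, 35, 16, 36, 22)}
Selection D ≥ 22: {(17, 32, 16, 34, 22), (17, 39, 16, 34, 22), (36, 35, 16, 36, 22)}
π_{E, F} gives {(22, 34), (22, 36)} (1 duplicate(s) eliminated).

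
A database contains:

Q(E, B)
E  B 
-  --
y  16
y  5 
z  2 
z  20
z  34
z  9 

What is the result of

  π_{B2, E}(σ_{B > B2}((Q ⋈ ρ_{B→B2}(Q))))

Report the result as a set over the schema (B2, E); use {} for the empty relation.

{(2, z), (20, z), (5, y), (9, z)}

ρ[B→B2]: schema becomes (E, B2); tuples unchanged.
Natural join on E: {(y, 16, 16), (y, 16, 5), (y, 5, 16), (y, 5, 5), (z, 2, 2), (z, 2, 20), (z, 2, 34), (z, 2, 9), (z, 20, 2), (z, 20, 20), (z, 20, 34), (z, 20, 9), (z, 34, 2), (z, 34, 20), (z, 34, 34), (z, 34, 9), (z, 9, 2), (z, 9, 20), (z, 9, 34), (z, 9, 9)}
Selection B > B2: {(y, 16, 5), (z, 20, 2), (z, 20, 9), (z, 34, 2), (z, 34, 20), (z, 34, 9), (z, 9, 2)}
Projecting to B2, E (3 duplicate(s) eliminated): {(2, z), (20, z), (5, y), (9, z)}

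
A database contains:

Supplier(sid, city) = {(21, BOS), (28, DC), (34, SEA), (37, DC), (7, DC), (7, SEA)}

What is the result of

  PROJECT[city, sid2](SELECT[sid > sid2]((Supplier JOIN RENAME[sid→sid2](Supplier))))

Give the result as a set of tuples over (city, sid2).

ρ[sid→sid2]: schema becomes (sid2, city); tuples unchanged.
Natural join on city: {(21, BOS, 21), (28, DC, 28), (28, DC, 37), (28, DC, 7), (34, SEA, 34), (34, SEA, 7), (37, DC, 28), (37, DC, 37), (37, DC, 7), (7, DC, 28), (7, DC, 37), (7, DC, 7), (7, SEA, 34), (7, SEA, 7)}
Selection sid > sid2: {(28, DC, 7), (34, SEA, 7), (37, DC, 28), (37, DC, 7)}
Keep only column(s) city, sid2 (1 duplicate(s) eliminated): {(DC, 28), (DC, 7), (SEA, 7)}

{(DC, 28), (DC, 7), (SEA, 7)}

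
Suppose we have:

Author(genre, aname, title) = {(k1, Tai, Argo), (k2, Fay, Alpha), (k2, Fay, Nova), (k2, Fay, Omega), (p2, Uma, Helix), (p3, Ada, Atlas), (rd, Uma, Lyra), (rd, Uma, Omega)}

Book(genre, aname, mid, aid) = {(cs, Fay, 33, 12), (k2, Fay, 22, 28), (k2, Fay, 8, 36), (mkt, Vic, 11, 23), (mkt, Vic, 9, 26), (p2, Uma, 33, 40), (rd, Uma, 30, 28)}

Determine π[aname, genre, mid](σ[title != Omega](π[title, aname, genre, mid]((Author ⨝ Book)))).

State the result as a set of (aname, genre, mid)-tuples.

{(Fay, k2, 22), (Fay, k2, 8), (Uma, p2, 33), (Uma, rd, 30)}

Author ⋈ Book (natural join on genre, aname): {(k2, Fay, Alpha, 22, 28), (k2, Fay, Alpha, 8, 36), (k2, Fay, Nova, 22, 28), (k2, Fay, Nova, 8, 36), (k2, Fay, Omega, 22, 28), (k2, Fay, Omega, 8, 36), (p2, Uma, Helix, 33, 40), (rd, Uma, Lyra, 30, 28), (rd, Uma, Omega, 30, 28)}
π[title, aname, genre, mid]: project onto (title, aname, genre, mid) → {(Alpha, Fay, k2, 22), (Alpha, Fay, k2, 8), (Helix, Uma, p2, 33), (Lyra, Uma, rd, 30), (Nova, Fay, k2, 22), (Nova, Fay, k2, 8), (Omega, Fay, k2, 22), (Omega, Fay, k2, 8), (Omega, Uma, rd, 30)}
Filtering on title != Omega leaves {(Alpha, Fay, k2, 22), (Alpha, Fay, k2, 8), (Helix, Uma, p2, 33), (Lyra, Uma, rd, 30), (Nova, Fay, k2, 22), (Nova, Fay, k2, 8)}.
π[aname, genre, mid]: project onto (aname, genre, mid) (2 duplicate(s) eliminated) → {(Fay, k2, 22), (Fay, k2, 8), (Uma, p2, 33), (Uma, rd, 30)}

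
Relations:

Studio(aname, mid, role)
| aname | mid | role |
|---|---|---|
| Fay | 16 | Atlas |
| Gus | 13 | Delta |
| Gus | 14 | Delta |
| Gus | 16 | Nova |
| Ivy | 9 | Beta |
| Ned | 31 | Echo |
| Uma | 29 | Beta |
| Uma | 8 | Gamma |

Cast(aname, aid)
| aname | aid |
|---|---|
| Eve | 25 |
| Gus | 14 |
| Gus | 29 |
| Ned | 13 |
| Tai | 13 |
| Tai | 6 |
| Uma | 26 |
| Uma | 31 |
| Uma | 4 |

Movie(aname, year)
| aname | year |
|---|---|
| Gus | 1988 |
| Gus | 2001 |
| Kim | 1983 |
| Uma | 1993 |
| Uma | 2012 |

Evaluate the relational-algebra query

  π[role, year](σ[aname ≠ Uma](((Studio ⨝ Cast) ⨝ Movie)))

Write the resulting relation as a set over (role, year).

Studio ⋈ Cast (natural join on aname): {(Gus, 13, Delta, 14), (Gus, 13, Delta, 29), (Gus, 14, Delta, 14), (Gus, 14, Delta, 29), (Gus, 16, Nova, 14), (Gus, 16, Nova, 29), (Ned, 31, Echo, 13), (Uma, 29, Beta, 26), (Uma, 29, Beta, 31), (Uma, 29, Beta, 4), (Uma, 8, Gamma, 26), (Uma, 8, Gamma, 31), (Uma, 8, Gamma, 4)}
(Studio ⨝ Cast) ⋈ Movie (natural join on aname): {(Gus, 13, Delta, 14, 1988), (Gus, 13, Delta, 14, 2001), (Gus, 13, Delta, 29, 1988), (Gus, 13, Delta, 29, 2001), (Gus, 14, Delta, 14, 1988), (Gus, 14, Delta, 14, 2001), (Gus, 14, Delta, 29, 1988), (Gus, 14, Delta, 29, 2001), (Gus, 16, Nova, 14, 1988), (Gus, 16, Nova, 14, 2001), (Gus, 16, Nova, 29, 1988), (Gus, 16, Nova, 29, 2001), (Uma, 29, Beta, 26, 1993), (Uma, 29, Beta, 26, 2012), (Uma, 29, Beta, 31, 1993), (Uma, 29, Beta, 31, 2012), (Uma, 29, Beta, 4, 1993), (Uma, 29, Beta, 4, 2012), (Uma, 8, Gamma, 26, 1993), (Uma, 8, Gamma, 26, 2012), (Uma, 8, Gamma, 31, 1993), (Uma, 8, Gamma, 31, 2012), (Uma, 8, Gamma, 4, 1993), (Uma, 8, Gamma, 4, 2012)}
Apply σ_{aname ≠ Uma}; surviving tuples: {(Gus, 13, Delta, 14, 1988), (Gus, 13, Delta, 14, 2001), (Gus, 13, Delta, 29, 1988), (Gus, 13, Delta, 29, 2001), (Gus, 14, Delta, 14, 1988), (Gus, 14, Delta, 14, 2001), (Gus, 14, Delta, 29, 1988), (Gus, 14, Delta, 29, 2001), (Gus, 16, Nova, 14, 1988), (Gus, 16, Nova, 14, 2001), (Gus, 16, Nova, 29, 1988), (Gus, 16, Nova, 29, 2001)}
π[role, year]: project onto (role, year) (8 duplicate(s) eliminated) → {(Delta, 1988), (Delta, 2001), (Nova, 1988), (Nova, 2001)}

{(Delta, 1988), (Delta, 2001), (Nova, 1988), (Nova, 2001)}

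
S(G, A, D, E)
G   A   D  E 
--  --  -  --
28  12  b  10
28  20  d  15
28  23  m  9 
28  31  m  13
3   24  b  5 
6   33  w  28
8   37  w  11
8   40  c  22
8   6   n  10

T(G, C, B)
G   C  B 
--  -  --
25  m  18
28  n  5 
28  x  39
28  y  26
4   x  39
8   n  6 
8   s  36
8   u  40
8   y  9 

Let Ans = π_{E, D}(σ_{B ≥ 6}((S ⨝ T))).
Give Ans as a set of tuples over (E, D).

{(10, b), (10, n), (11, w), (13, m), (15, d), (22, c), (9, m)}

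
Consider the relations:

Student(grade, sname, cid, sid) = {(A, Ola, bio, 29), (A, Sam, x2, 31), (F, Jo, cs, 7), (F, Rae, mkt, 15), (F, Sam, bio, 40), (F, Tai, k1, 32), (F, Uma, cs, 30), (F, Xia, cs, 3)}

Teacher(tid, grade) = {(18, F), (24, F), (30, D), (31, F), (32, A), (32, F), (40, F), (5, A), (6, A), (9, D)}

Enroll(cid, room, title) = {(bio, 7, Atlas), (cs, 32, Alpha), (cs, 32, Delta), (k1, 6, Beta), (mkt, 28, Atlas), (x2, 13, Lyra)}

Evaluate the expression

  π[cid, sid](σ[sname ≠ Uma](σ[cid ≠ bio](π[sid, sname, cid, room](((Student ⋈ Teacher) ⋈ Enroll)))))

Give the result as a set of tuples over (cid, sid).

{(cs, 3), (cs, 7), (k1, 32), (mkt, 15), (x2, 31)}

Natural join on grade: {(A, Ola, bio, 29, 32), (A, Ola, bio, 29, 5), (A, Ola, bio, 29, 6), (A, Sam, x2, 31, 32), (A, Sam, x2, 31, 5), (A, Sam, x2, 31, 6), (F, Jo, cs, 7, 18), (F, Jo, cs, 7, 24), (F, Jo, cs, 7, 31), (F, Jo, cs, 7, 32), (F, Jo, cs, 7, 40), (F, Rae, mkt, 15, 18), (F, Rae, mkt, 15, 24), (F, Rae, mkt, 15, 31), (F, Rae, mkt, 15, 32), (F, Rae, mkt, 15, 40), (F, Sam, bio, 40, 18), (F, Sam, bio, 40, 24), (F, Sam, bio, 40, 31), (F, Sam, bio, 40, 32), (F, Sam, bio, 40, 40), (F, Tai, k1, 32, 18), (F, Tai, k1, 32, 24), (F, Tai, k1, 32, 31), (F, Tai, k1, 32, 32), (F, Tai, k1, 32, 40), (F, Uma, cs, 30, 18), (F, Uma, cs, 30, 24), (F, Uma, cs, 30, 31), (F, Uma, cs, 30, 32), (F, Uma, cs, 30, 40), (F, Xia, cs, 3, 18), (F, Xia, cs, 3, 24), (F, Xia, cs, 3, 31), (F, Xia, cs, 3, 32), (F, Xia, cs, 3, 40)}
Natural join on cid: {(A, Ola, bio, 29, 32, 7, Atlas), (A, Ola, bio, 29, 5, 7, Atlas), (A, Ola, bio, 29, 6, 7, Atlas), (A, Sam, x2, 31, 32, 13, Lyra), (A, Sam, x2, 31, 5, 13, Lyra), (A, Sam, x2, 31, 6, 13, Lyra), (F, Jo, cs, 7, 18, 32, Alpha), (F, Jo, cs, 7, 18, 32, Delta), (F, Jo, cs, 7, 24, 32, Alpha), (F, Jo, cs, 7, 24, 32, Delta), (F, Jo, cs, 7, 31, 32, Alpha), (F, Jo, cs, 7, 31, 32, Delta), (F, Jo, cs, 7, 32, 32, Alpha), (F, Jo, cs, 7, 32, 32, Delta), (F, Jo, cs, 7, 40, 32, Alpha), (F, Jo, cs, 7, 40, 32, Delta), (F, Rae, mkt, 15, 18, 28, Atlas), (F, Rae, mkt, 15, 24, 28, Atlas), (F, Rae, mkt, 15, 31, 28, Atlas), (F, Rae, mkt, 15, 32, 28, Atlas), (F, Rae, mkt, 15, 40, 28, Atlas), (F, Sam, bio, 40, 18, 7, Atlas), (F, Sam, bio, 40, 24, 7, Atlas), (F, Sam, bio, 40, 31, 7, Atlas), (F, Sam, bio, 40, 32, 7, Atlas), (F, Sam, bio, 40, 40, 7, Atlas), (F, Tai, k1, 32, 18, 6, Beta), (F, Tai, k1, 32, 24, 6, Beta), (F, Tai, k1, 32, 31, 6, Beta), (F, Tai, k1, 32, 32, 6, Beta), (F, Tai, k1, 32, 40, 6, Beta), (F, Uma, cs, 30, 18, 32, Alpha), (F, Uma, cs, 30, 18, 32, Delta), (F, Uma, cs, 30, 24, 32, Alpha), (F, Uma, cs, 30, 24, 32, Delta), (F, Uma, cs, 30, 31, 32, Alpha), (F, Uma, cs, 30, 31, 32, Delta), (F, Uma, cs, 30, 32, 32, Alpha), (F, Uma, cs, 30, 32, 32, Delta), (F, Uma, cs, 30, 40, 32, Alpha), (F, Uma, cs, 30, 40, 32, Delta), (F, Xia, cs, 3, 18, 32, Alpha), (F, Xia, cs, 3, 18, 32, Delta), (F, Xia, cs, 3, 24, 32, Alpha), (F, Xia, cs, 3, 24, 32, Delta), (F, Xia, cs, 3, 31, 32, Alpha), (F, Xia, cs, 3, 31, 32, Delta), (F, Xia, cs, 3, 32, 32, Alpha), (F, Xia, cs, 3, 32, 32, Delta), (F, Xia, cs, 3, 40, 32, Alpha), (F, Xia, cs, 3, 40, 32, Delta)}
Projecting to sid, sname, cid, room (43 duplicate(s) eliminated): {(15, Rae, mkt, 28), (29, Ola, bio, 7), (3, Xia, cs, 32), (30, Uma, cs, 32), (31, Sam, x2, 13), (32, Tai, k1, 6), (40, Sam, bio, 7), (7, Jo, cs, 32)}
Filtering on cid ≠ bio leaves {(15, Rae, mkt, 28), (3, Xia, cs, 32), (30, Uma, cs, 32), (31, Sam, x2, 13), (32, Tai, k1, 6), (7, Jo, cs, 32)}.
Filtering on sname ≠ Uma leaves {(15, Rae, mkt, 28), (3, Xia, cs, 32), (31, Sam, x2, 13), (32, Tai, k1, 6), (7, Jo, cs, 32)}.
Projecting to cid, sid: {(cs, 3), (cs, 7), (k1, 32), (mkt, 15), (x2, 31)}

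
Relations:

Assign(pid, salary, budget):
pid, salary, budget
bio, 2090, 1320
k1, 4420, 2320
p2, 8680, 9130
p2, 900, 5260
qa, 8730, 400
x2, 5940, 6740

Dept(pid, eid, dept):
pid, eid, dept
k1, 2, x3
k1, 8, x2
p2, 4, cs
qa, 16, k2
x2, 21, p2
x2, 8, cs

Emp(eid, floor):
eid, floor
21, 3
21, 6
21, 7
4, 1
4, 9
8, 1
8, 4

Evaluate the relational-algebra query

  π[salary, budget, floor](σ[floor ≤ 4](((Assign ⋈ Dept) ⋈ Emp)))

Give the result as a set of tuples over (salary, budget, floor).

{(4420, 2320, 1), (4420, 2320, 4), (5940, 6740, 1), (5940, 6740, 3), (5940, 6740, 4), (8680, 9130, 1), (900, 5260, 1)}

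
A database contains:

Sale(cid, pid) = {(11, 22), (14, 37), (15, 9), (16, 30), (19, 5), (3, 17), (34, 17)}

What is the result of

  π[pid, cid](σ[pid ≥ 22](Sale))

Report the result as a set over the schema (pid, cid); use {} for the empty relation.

{(22, 11), (30, 16), (37, 14)}

σ[pid ≥ 22]: keep tuples satisfying pid ≥ 22 → {(11, 22), (14, 37), (16, 30)}
Projecting to pid, cid: {(22, 11), (30, 16), (37, 14)}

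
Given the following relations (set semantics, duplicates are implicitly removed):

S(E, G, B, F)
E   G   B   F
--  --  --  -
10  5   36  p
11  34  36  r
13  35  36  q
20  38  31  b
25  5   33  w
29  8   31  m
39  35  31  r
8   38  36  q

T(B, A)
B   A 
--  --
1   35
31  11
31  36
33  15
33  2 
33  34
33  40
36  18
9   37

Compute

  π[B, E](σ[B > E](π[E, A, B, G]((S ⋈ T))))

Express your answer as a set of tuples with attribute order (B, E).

{(31, 20), (31, 29), (33, 25), (36, 10), (36, 11), (36, 13), (36, 8)}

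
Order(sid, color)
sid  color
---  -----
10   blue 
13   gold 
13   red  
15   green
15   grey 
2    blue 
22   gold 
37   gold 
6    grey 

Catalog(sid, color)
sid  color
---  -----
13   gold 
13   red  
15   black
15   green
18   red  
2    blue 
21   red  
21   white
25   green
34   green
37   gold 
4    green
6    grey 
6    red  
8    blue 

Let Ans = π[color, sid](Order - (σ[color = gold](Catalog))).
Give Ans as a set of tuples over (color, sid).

{(blue, 10), (blue, 2), (gold, 22), (green, 15), (grey, 15), (grey, 6), (red, 13)}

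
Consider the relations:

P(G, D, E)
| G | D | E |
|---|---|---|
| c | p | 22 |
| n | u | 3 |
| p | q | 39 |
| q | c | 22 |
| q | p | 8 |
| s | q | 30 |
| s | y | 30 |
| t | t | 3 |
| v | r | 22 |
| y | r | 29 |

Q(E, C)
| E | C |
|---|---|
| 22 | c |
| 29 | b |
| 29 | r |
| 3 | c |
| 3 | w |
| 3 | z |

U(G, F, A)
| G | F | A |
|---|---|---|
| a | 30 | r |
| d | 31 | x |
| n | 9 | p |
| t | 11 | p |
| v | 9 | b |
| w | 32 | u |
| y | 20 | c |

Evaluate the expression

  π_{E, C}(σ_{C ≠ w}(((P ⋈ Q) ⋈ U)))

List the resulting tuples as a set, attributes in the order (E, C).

{(22, c), (29, b), (29, r), (3, c), (3, z)}

P ⋈ Q (natural join on E): {(c, p, 22, c), (n, u, 3, c), (n, u, 3, w), (n, u, 3, z), (q, c, 22, c), (t, t, 3, c), (t, t, 3, w), (t, t, 3, z), (v, r, 22, c), (y, r, 29, b), (y, r, 29, r)}
(P ⋈ Q) ⋈ U (natural join on G): {(n, u, 3, c, 9, p), (n, u, 3, w, 9, p), (n, u, 3, z, 9, p), (t, t, 3, c, 11, p), (t, t, 3, w, 11, p), (t, t, 3, z, 11, p), (v, r, 22, c, 9, b), (y, r, 29, b, 20, c), (y, r, 29, r, 20, c)}
Apply σ_{C ≠ w}; surviving tuples: {(n, u, 3, c, 9, p), (n, u, 3, z, 9, p), (t, t, 3, c, 11, p), (t, t, 3, z, 11, p), (v, r, 22, c, 9, b), (y, r, 29, b, 20, c), (y, r, 29, r, 20, c)}
Keep only column(s) E, C (2 duplicate(s) eliminated): {(22, c), (29, b), (29, r), (3, c), (3, z)}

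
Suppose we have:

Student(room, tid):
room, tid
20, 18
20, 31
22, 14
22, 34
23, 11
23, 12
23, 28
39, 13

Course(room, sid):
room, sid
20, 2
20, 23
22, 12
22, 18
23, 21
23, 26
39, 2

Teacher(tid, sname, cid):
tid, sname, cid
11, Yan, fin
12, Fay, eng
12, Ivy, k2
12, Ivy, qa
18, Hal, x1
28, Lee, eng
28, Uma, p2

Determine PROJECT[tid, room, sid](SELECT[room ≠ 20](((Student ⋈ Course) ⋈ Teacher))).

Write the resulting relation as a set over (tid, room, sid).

Joining Student and Course on room yields {(20, 18, 2), (20, 18, 23), (20, 31, 2), (20, 31, 23), (22, 14, 12), (22, 14, 18), (22, 34, 12), (22, 34, 18), (23, 11, 21), (23, 11, 26), (23, 12, 21), (23, 12, 26), (23, 28, 21), (23, 28, 26), (39, 13, 2)}.
Joining (Student ⋈ Course) and Teacher on tid yields {(20, 18, 2, Hal, x1), (20, 18, 23, Hal, x1), (23, 11, 21, Yan, fin), (23, 11, 26, Yan, fin), (23, 12, 21, Fay, eng), (23, 12, 21, Ivy, k2), (23, 12, 21, Ivy, qa), (23, 12, 26, Fay, eng), (23, 12, 26, Ivy, k2), (23, 12, 26, Ivy, qa), (23, 28, 21, Lee, eng), (23, 28, 21, Uma, p2), (23, 28, 26, Lee, eng), (23, 28, 26, Uma, p2)}.
σ[room ≠ 20]: keep tuples satisfying room ≠ 20 → {(23, 11, 21, Yan, fin), (23, 11, 26, Yan, fin), (23, 12, 21, Fay, eng), (23, 12, 21, Ivy, k2), (23, 12, 21, Ivy, qa), (23, 12, 26, Fay, eng), (23, 12, 26, Ivy, k2), (23, 12, 26, Ivy, qa), (23, 28, 21, Lee, eng), (23, 28, 21, Uma, p2), (23, 28, 26, Lee, eng), (23, 28, 26, Uma, p2)}
Keep only column(s) tid, room, sid (6 duplicate(s) eliminated): {(11, 23, 21), (11, 23, 26), (12, 23, 21), (12, 23, 26), (28, 23, 21), (28, 23, 26)}

{(11, 23, 21), (11, 23, 26), (12, 23, 21), (12, 23, 26), (28, 23, 21), (28, 23, 26)}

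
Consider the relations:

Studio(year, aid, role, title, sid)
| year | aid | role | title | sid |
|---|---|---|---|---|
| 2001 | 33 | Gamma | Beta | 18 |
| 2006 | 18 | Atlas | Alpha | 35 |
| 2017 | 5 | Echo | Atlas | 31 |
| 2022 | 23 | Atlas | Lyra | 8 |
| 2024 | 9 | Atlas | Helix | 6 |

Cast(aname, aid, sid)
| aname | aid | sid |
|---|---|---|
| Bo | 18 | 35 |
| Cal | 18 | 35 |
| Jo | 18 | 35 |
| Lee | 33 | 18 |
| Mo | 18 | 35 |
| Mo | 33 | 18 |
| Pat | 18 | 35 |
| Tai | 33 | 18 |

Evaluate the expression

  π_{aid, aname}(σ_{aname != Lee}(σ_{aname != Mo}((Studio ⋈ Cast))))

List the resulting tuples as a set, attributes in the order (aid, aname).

Studio ⋈ Cast (natural join on aid, sid): {(2001, 33, Gamma, Beta, 18, Lee), (2001, 33, Gamma, Beta, 18, Mo), (2001, 33, Gamma, Beta, 18, Tai), (2006, 18, Atlas, Alpha, 35, Bo), (2006, 18, Atlas, Alpha, 35, Cal), (2006, 18, Atlas, Alpha, 35, Jo), (2006, 18, Atlas, Alpha, 35, Mo), (2006, 18, Atlas, Alpha, 35, Pat)}
σ[aname != Mo]: keep tuples satisfying aname != Mo → {(2001, 33, Gamma, Beta, 18, Lee), (2001, 33, Gamma, Beta, 18, Tai), (2006, 18, Atlas, Alpha, 35, Bo), (2006, 18, Atlas, Alpha, 35, Cal), (2006, 18, Atlas, Alpha, 35, Jo), (2006, 18, Atlas, Alpha, 35, Pat)}
σ[aname != Lee]: keep tuples satisfying aname != Lee → {(2001, 33, Gamma, Beta, 18, Tai), (2006, 18, Atlas, Alpha, 35, Bo), (2006, 18, Atlas, Alpha, 35, Cal), (2006, 18, Atlas, Alpha, 35, Jo), (2006, 18, Atlas, Alpha, 35, Pat)}
π_{aid, aname} gives {(18, Bo), (18, Cal), (18, Jo), (18, Pat), (33, Tai)}.

{(18, Bo), (18, Cal), (18, Jo), (18, Pat), (33, Tai)}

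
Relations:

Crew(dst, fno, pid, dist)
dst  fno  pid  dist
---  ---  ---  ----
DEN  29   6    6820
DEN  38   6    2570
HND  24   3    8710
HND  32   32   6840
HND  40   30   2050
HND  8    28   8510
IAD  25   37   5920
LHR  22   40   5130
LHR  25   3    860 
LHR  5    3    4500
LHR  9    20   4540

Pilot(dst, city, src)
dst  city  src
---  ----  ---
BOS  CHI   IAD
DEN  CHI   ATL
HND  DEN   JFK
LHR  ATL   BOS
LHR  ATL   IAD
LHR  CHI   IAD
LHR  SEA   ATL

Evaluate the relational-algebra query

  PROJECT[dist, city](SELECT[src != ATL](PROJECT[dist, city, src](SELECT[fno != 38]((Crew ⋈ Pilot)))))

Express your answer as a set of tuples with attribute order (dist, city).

{(2050, DEN), (4500, ATL), (4500, CHI), (4540, ATL), (4540, CHI), (5130, ATL), (5130, CHI), (6840, DEN), (8510, DEN), (860, ATL), (860, CHI), (8710, DEN)}

Crew ⋈ Pilot (natural join on dst): {(DEN, 29, 6, 6820, CHI, ATL), (DEN, 38, 6, 2570, CHI, ATL), (HND, 24, 3, 8710, DEN, JFK), (HND, 32, 32, 6840, DEN, JFK), (HND, 40, 30, 2050, DEN, JFK), (HND, 8, 28, 8510, DEN, JFK), (LHR, 22, 40, 5130, ATL, BOS), (LHR, 22, 40, 5130, ATL, IAD), (LHR, 22, 40, 5130, CHI, IAD), (LHR, 22, 40, 5130, SEA, ATL), (LHR, 25, 3, 860, ATL, BOS), (LHR, 25, 3, 860, ATL, IAD), (LHR, 25, 3, 860, CHI, IAD), (LHR, 25, 3, 860, SEA, ATL), (LHR, 5, 3, 4500, ATL, BOS), (LHR, 5, 3, 4500, ATL, IAD), (LHR, 5, 3, 4500, CHI, IAD), (LHR, 5, 3, 4500, SEA, ATL), (LHR, 9, 20, 4540, ATL, BOS), (LHR, 9, 20, 4540, ATL, IAD), (LHR, 9, 20, 4540, CHI, IAD), (LHR, 9, 20, 4540, SEA, ATL)}
σ[fno != 38]: keep tuples satisfying fno != 38 → {(DEN, 29, 6, 6820, CHI, ATL), (HND, 24, 3, 8710, DEN, JFK), (HND, 32, 32, 6840, DEN, JFK), (HND, 40, 30, 2050, DEN, JFK), (HND, 8, 28, 8510, DEN, JFK), (LHR, 22, 40, 5130, ATL, BOS), (LHR, 22, 40, 5130, ATL, IAD), (LHR, 22, 40, 5130, CHI, IAD), (LHR, 22, 40, 5130, SEA, ATL), (LHR, 25, 3, 860, ATL, BOS), (LHR, 25, 3, 860, ATL, IAD), (LHR, 25, 3, 860, CHI, IAD), (LHR, 25, 3, 860, SEA, ATL), (LHR, 5, 3, 4500, ATL, BOS), (LHR, 5, 3, 4500, ATL, IAD), (LHR, 5, 3, 4500, CHI, IAD), (LHR, 5, 3, 4500, SEA, ATL), (LHR, 9, 20, 4540, ATL, BOS), (LHR, 9, 20, 4540, ATL, IAD), (LHR, 9, 20, 4540, CHI, IAD), (LHR, 9, 20, 4540, SEA, ATL)}
π[dist, city, src]: project onto (dist, city, src) → {(2050, DEN, JFK), (4500, ATL, BOS), (4500, ATL, IAD), (4500, CHI, IAD), (4500, SEA, ATL), (4540, ATL, BOS), (4540, ATL, IAD), (4540, CHI, IAD), (4540, SEA, ATL), (5130, ATL, BOS), (5130, ATL, IAD), (5130, CHI, IAD), (5130, SEA, ATL), (6820, CHI, ATL), (6840, DEN, JFK), (8510, DEN, JFK), (860, ATL, BOS), (860, ATL, IAD), (860, CHI, IAD), (860, SEA, ATL), (8710, DEN, JFK)}
σ[src != ATL]: keep tuples satisfying src != ATL → {(2050, DEN, JFK), (4500, ATL, BOS), (4500, ATL, IAD), (4500, CHI, IAD), (4540, ATL, BOS), (4540, ATL, IAD), (4540, CHI, IAD), (5130, ATL, BOS), (5130, ATL, IAD), (5130, CHI, IAD), (6840, DEN, JFK), (8510, DEN, JFK), (860, ATL, BOS), (860, ATL, IAD), (860, CHI, IAD), (8710, DEN, JFK)}
π[dist, city]: project onto (dist, city) (4 duplicate(s) eliminated) → {(2050, DEN), (4500, ATL), (4500, CHI), (4540, ATL), (4540, CHI), (5130, ATL), (5130, CHI), (6840, DEN), (8510, DEN), (860, ATL), (860, CHI), (8710, DEN)}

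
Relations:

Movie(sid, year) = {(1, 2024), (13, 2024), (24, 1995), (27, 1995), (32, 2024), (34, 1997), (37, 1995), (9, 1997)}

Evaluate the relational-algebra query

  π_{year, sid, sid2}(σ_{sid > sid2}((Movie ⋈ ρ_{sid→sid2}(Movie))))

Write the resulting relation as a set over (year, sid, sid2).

{(1995, 27, 24), (1995, 37, 24), (1995, 37, 27), (1997, 34, 9), (2024, 13, 1), (2024, 32, 1), (2024, 32, 13)}

ρ[sid→sid2]: schema becomes (sid2, year); tuples unchanged.
Natural join on year: {(1, 2024, 1), (1, 2024, 13), (1, 2024, 32), (13, 2024, 1), (13, 2024, 13), (13, 2024, 32), (24, 1995, 24), (24, 1995, 27), (24, 1995, 37), (27, 1995, 24), (27, 1995, 27), (27, 1995, 37), (32, 2024, 1), (32, 2024, 13), (32, 2024, 32), (34, 1997, 34), (34, 1997, 9), (37, 1995, 24), (37, 1995, 27), (37, 1995, 37), (9, 1997, 34), (9, 1997, 9)}
Apply σ_{sid > sid2}; surviving tuples: {(13, 2024, 1), (27, 1995, 24), (32, 2024, 1), (32, 2024, 13), (34, 1997, 9), (37, 1995, 24), (37, 1995, 27)}
Projecting to year, sid, sid2: {(1995, 27, 24), (1995, 37, 24), (1995, 37, 27), (1997, 34, 9), (2024, 13, 1), (2024, 32, 1), (2024, 32, 13)}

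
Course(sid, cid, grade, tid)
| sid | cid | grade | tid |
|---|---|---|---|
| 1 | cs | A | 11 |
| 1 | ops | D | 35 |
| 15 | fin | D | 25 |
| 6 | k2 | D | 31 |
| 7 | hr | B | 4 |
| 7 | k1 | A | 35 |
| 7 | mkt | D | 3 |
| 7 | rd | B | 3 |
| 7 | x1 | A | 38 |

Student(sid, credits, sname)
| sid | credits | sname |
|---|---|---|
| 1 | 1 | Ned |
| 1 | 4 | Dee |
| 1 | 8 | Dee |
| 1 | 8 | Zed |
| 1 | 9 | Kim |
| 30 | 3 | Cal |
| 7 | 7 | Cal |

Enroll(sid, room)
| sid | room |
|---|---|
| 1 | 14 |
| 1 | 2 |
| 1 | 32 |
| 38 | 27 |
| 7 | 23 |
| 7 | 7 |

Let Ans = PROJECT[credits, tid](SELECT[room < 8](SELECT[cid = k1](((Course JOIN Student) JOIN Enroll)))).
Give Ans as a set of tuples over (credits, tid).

Course ⋈ Student (natural join on sid): {(1, cs, A, 11, 1, Ned), (1, cs, A, 11, 4, Dee), (1, cs, A, 11, 8, Dee), (1, cs, A, 11, 8, Zed), (1, cs, A, 11, 9, Kim), (1, ops, D, 35, 1, Ned), (1, ops, D, 35, 4, Dee), (1, ops, D, 35, 8, Dee), (1, ops, D, 35, 8, Zed), (1, ops, D, 35, 9, Kim), (7, hr, B, 4, 7, Cal), (7, k1, A, 35, 7, Cal), (7, mkt, D, 3, 7, Cal), (7, rd, B, 3, 7, Cal), (7, x1, A, 38, 7, Cal)}
(Course JOIN Student) ⋈ Enroll (natural join on sid): {(1, cs, A, 11, 1, Ned, 14), (1, cs, A, 11, 1, Ned, 2), (1, cs, A, 11, 1, Ned, 32), (1, cs, A, 11, 4, Dee, 14), (1, cs, A, 11, 4, Dee, 2), (1, cs, A, 11, 4, Dee, 32), (1, cs, A, 11, 8, Dee, 14), (1, cs, A, 11, 8, Dee, 2), (1, cs, A, 11, 8, Dee, 32), (1, cs, A, 11, 8, Zed, 14), (1, cs, A, 11, 8, Zed, 2), (1, cs, A, 11, 8, Zed, 32), (1, cs, A, 11, 9, Kim, 14), (1, cs, A, 11, 9, Kim, 2), (1, cs, A, 11, 9, Kim, 32), (1, ops, D, 35, 1, Ned, 14), (1, ops, D, 35, 1, Ned, 2), (1, ops, D, 35, 1, Ned, 32), (1, ops, D, 35, 4, Dee, 14), (1, ops, D, 35, 4, Dee, 2), (1, ops, D, 35, 4, Dee, 32), (1, ops, D, 35, 8, Dee, 14), (1, ops, D, 35, 8, Dee, 2), (1, ops, D, 35, 8, Dee, 32), (1, ops, D, 35, 8, Zed, 14), (1, ops, D, 35, 8, Zed, 2), (1, ops, D, 35, 8, Zed, 32), (1, ops, D, 35, 9, Kim, 14), (1, ops, D, 35, 9, Kim, 2), (1, ops, D, 35, 9, Kim, 32), (7, hr, B, 4, 7, Cal, 23), (7, hr, B, 4, 7, Cal, 7), (7, k1, A, 35, 7, Cal, 23), (7, k1, A, 35, 7, Cal, 7), (7, mkt, D, 3, 7, Cal, 23), (7, mkt, D, 3, 7, Cal, 7), (7, rd, B, 3, 7, Cal, 23), (7, rd, B, 3, 7, Cal, 7), (7, x1, A, 38, 7, Cal, 23), (7, x1, A, 38, 7, Cal, 7)}
σ[cid = k1]: keep tuples satisfying cid = k1 → {(7, k1, A, 35, 7, Cal, 23), (7, k1, A, 35, 7, Cal, 7)}
σ[room < 8]: keep tuples satisfying room < 8 → {(7, k1, A, 35, 7, Cal, 7)}
π[credits, tid]: project onto (credits, tid) → {(7, 35)}

{(7, 35)}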